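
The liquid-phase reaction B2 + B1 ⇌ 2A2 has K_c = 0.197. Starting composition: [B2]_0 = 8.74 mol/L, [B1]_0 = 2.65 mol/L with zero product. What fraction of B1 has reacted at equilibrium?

X = 0.317

Let X = conversion of B1; extent ξ = 2.65·X mol/L.
Concentrations: [B2] = 8.74 − 2.65X; [B1] = 2.65 − 2.65X; [A2] = 5.3X.
K_c = [A2]^2 / ([B2] [B1]).
This equals 0.197 at X = 0.317 (the root in 0 < X < 1).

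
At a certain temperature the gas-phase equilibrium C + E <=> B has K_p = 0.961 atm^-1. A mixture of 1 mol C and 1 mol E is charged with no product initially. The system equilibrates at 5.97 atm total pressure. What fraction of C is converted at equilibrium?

Let X = conversion of C (basis 1 mol C); extent of reaction ξ = X.
Mole table: n_C = 1 − X; n_E = 1 − X; n_B = X.
Summing: n_T = 2 − X.
Mole fractions y_i = n_i/n_T; K_p = p_B / (p_C p_E) with p_i = y_i·P.
Setting this equal to 0.961 atm^-1 and taking the physical root (0 < X < 1) gives X = 0.615.

X = 0.615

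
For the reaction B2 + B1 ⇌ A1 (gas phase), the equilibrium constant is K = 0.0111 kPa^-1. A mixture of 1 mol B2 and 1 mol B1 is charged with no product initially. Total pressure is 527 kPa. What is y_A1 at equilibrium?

Take 1 mol B2 as basis and let X be its fractional conversion, so ξ = X.
Species balance: n_B2 = 1 − X; n_B1 = 1 − X; n_A1 = X.
n_T = Σnᵢ = 2 − X.
y_i = n_i/n_T, p_i = y_i·P. K = p_A1 / (p_B2 p_B1).
Substituting and setting equal to 0.0111 kPa^-1 gives a polynomial in X; the root in (0,1) is X = 0.618.
Then n_A1 = 0.618, n_T = 1.38, so y_A1 = 0.447.

y_A1 = 0.447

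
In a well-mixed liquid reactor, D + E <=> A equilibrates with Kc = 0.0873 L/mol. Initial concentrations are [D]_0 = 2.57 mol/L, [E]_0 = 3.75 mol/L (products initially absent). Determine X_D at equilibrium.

X = 0.218

Let X = conversion of D; extent ξ = 2.57·X mol/L.
Concentrations: [D] = 2.57 − 2.57X; [E] = 3.75 − 2.57X; [A] = 2.57X.
Kc = [A] / ([D] [E]).
This equals 0.0873 at X = 0.218 (the root in 0 < X < 1).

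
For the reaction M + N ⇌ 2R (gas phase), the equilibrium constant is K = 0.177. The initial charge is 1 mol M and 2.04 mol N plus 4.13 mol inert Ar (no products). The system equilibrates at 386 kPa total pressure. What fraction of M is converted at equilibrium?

Take 1 mol M as basis and let X be its fractional conversion, so ξ = X.
Mole table: n_M = 1 − X; n_N = 2.04 − X; n_R = 2X; n_I = 4.13 (inert).
Total moles n_T = 7.17 (Δν = 0, constant).
With p_i = (n_i/n_T)P, K = p_R^2 / (p_M p_N).
Substituting and setting equal to 0.177 gives a polynomial in X; the root in (0,1) is X = 0.245.

X = 0.245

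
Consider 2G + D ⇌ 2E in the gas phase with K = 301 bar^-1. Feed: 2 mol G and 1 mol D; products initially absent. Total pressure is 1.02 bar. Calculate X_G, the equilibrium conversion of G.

Take 2 mol G as basis and let X be its fractional conversion, so ξ = X.
Species balance: n_G = 2 − 2X; n_D = 1 − X; n_E = 2X.
n_T = Σnᵢ = 3 − X.
y_i = n_i/n_T, p_i = y_i·P. K = p_E^2 / (p_G^2 p_D).
Substituting and setting equal to 301 bar^-1 gives a polynomial in X; the root in (0,1) is X = 0.830.

X = 0.830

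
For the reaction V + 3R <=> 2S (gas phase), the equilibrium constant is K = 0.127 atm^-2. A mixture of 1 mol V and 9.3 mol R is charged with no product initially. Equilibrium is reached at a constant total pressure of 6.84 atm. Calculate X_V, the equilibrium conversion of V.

Let X = conversion of V (basis 1 mol V); extent of reaction ξ = X.
Species balance: n_V = 1 − X; n_R = 9.3 − 3X; n_S = 2X.
Total moles n_T = 10.3 − 2X.
Mole fractions y_i = n_i/n_T; K = p_S^2 / (p_V p_R^3) with p_i = y_i·P.
This yields a degree-4 equation in X; solving on (0,1), X = 0.874.

X = 0.874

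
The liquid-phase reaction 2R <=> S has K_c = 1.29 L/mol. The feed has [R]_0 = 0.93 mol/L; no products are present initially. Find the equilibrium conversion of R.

Let X = conversion of R; extent ξ = 0.93X/2 mol/L.
Concentrations: [R] = 0.93 − 0.93X; [S] = 0.465X.
K_c = [S] / ([R]^2).
This equals 1.29 at X = 0.530 (the root in 0 < X < 1).

X = 0.530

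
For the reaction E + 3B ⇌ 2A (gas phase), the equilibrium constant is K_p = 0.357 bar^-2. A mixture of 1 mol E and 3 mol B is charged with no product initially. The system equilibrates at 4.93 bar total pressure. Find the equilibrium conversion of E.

X = 0.545

Take 1 mol E as basis and let X be its fractional conversion, so ξ = X.
Moles: n_E = 1 − X; n_B = 3 − 3X; n_A = 2X.
n_T = Σnᵢ = 4 − 2X.
y_i = n_i/n_T, p_i = y_i·P. K_p = p_A^2 / (p_E p_B^3).
Equating to 0.357 bar^-2 and solving on 0 < X < 1: X = 0.545.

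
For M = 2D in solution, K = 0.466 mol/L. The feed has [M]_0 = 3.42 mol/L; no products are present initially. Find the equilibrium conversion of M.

X = 0.168

Let X = conversion of M; extent ξ = 3.42·X mol/L.
Concentrations: [M] = 3.42 − 3.42X; [D] = 6.84X.
K = [D]^2 / ([M]).
Setting equal to 0.466 and solving for X on (0,1) gives X = 0.168.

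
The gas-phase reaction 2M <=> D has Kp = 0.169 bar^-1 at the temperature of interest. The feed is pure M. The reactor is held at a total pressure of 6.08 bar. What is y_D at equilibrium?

y_D = 0.387

Take 1 mol M as basis and let X be its fractional conversion, so ξ = 0.5X.
Mole table: n_M = 1 − X; n_D = 0.5X.
n_T = Σnᵢ = 1 − 0.5X.
With p_i = (n_i/n_T)P, Kp = p_D / (p_M^2).
Substituting and setting equal to 0.169 bar^-1 gives a polynomial in X; the root in (0,1) is X = 0.558.
Then n_D = 0.279, n_T = 0.721, so y_D = 0.387.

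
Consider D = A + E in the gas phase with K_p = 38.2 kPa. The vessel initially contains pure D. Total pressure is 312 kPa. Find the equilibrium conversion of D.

Take 1 mol D as basis and let X be its fractional conversion, so ξ = X.
Moles: n_D = 1 − X; n_A = X; n_E = X.
n_T = Σnᵢ = 1 + X.
With p_i = (n_i/n_T)P, K_p = p_A p_E / (p_D).
This yields a degree-2 equation in X; solving on (0,1), X = 0.330.

X = 0.330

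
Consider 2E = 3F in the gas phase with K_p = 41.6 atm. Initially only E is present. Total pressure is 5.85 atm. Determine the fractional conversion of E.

X = 0.672

Take 1 mol E as basis and let X be its fractional conversion, so ξ = 0.5X.
Moles: n_E = 1 − X; n_F = 1.5X.
Total moles n_T = 1 + 0.5X.
y_i = n_i/n_T, p_i = y_i·P. K_p = p_F^3 / (p_E^2).
Equating to 41.6 atm and solving on 0 < X < 1: X = 0.672.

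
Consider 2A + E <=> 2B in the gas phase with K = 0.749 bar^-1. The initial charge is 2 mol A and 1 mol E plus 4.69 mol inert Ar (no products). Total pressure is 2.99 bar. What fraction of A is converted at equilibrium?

X = 0.313

Basis: 2 mol A initially; let X = conversion of A. Extent ξ = X.
Moles: n_A = 2 − 2X; n_E = 1 − X; n_B = 2X; n_I = 4.69 (inert).
Summing: n_T = 7.69 − X.
With p_i = (n_i/n_T)P, K = p_B^2 / (p_A^2 p_E).
This yields a degree-3 equation in X; solving on (0,1), X = 0.313.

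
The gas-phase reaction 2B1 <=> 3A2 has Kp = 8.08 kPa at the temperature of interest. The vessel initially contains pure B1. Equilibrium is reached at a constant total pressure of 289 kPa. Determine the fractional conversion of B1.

Let X = conversion of B1 (basis 1 mol B1); extent of reaction ξ = 0.5X.
At extent ξ: n_B1 = 1 − X; n_A2 = 1.5X.
Summing: n_T = 1 + 0.5X.
y_i = n_i/n_T, p_i = y_i·P. Kp = p_A2^3 / (p_B1^2).
Setting this equal to 8.08 kPa and taking the physical root (0 < X < 1) gives X = 0.182.

X = 0.182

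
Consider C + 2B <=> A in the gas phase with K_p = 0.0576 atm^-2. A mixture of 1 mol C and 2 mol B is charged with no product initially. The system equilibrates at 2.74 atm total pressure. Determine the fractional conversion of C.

Let X = conversion of C (basis 1 mol C); extent of reaction ξ = X.
Mole table: n_C = 1 − X; n_B = 2 − 2X; n_A = X.
n_T = Σnᵢ = 3 − 2X.
y_i = n_i/n_T, p_i = y_i·P. K_p = p_A / (p_C p_B^2).
Substituting and setting equal to 0.0576 atm^-2 gives a polynomial in X; the root in (0,1) is X = 0.147.

X = 0.147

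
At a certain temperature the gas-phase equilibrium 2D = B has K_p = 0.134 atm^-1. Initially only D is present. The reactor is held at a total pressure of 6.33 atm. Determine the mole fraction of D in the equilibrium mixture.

y_D = 0.646

Basis: 1 mol D initially; let X = conversion of D. Extent ξ = 0.5X.
At extent ξ: n_D = 1 − X; n_B = 0.5X.
n_T = Σnᵢ = 1 − 0.5X.
Mole fractions y_i = n_i/n_T; K_p = p_B / (p_D^2) with p_i = y_i·P.
Equating to 0.134 atm^-1 and solving on 0 < X < 1: X = 0.523.
Then n_D = 0.477, n_T = 0.739, so y_D = 0.646.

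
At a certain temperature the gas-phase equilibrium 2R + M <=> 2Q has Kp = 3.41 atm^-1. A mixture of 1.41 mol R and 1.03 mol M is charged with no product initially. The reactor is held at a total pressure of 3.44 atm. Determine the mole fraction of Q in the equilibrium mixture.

y_Q = 0.461

Take 1.41 mol R as basis and let X be its fractional conversion, so ξ = 0.705X.
At extent ξ: n_R = 1.41 − 1.41X; n_M = 1.03 − 0.705X; n_Q = 1.41X.
Summing: n_T = 2.44 − 0.705X.
With p_i = (n_i/n_T)P, Kp = p_Q^2 / (p_R^2 p_M).
Substituting and setting equal to 3.41 atm^-1 gives a polynomial in X; the root in (0,1) is X = 0.648.
Then n_Q = 0.914, n_T = 1.98, so y_Q = 0.461.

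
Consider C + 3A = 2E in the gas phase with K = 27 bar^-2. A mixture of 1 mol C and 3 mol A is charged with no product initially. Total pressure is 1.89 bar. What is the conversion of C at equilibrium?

X = 0.730

Let X = conversion of C (basis 1 mol C); extent of reaction ξ = X.
Species balance: n_C = 1 − X; n_A = 3 − 3X; n_E = 2X.
Summing: n_T = 4 − 2X.
Mole fractions y_i = n_i/n_T; K = p_E^2 / (p_C p_A^3) with p_i = y_i·P.
This yields a degree-4 equation in X; solving on (0,1), X = 0.730.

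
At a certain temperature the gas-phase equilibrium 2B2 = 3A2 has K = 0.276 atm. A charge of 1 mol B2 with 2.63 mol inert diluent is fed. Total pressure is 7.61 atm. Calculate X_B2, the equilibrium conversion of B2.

Let X = conversion of B2 (basis 1 mol B2); extent of reaction ξ = 0.5X.
Species balance: n_B2 = 1 − X; n_A2 = 1.5X; n_I = 2.63 (inert).
n_T = Σnᵢ = 3.63 + 0.5X.
y_i = n_i/n_T, p_i = y_i·P. K = p_A2^3 / (p_B2^2).
Equating to 0.276 atm and solving on 0 < X < 1: X = 0.277.

X = 0.277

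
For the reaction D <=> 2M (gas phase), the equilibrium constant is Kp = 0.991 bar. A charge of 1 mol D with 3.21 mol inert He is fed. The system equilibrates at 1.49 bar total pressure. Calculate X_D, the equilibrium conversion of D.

Let X = conversion of D (basis 1 mol D); extent of reaction ξ = X.
Mole table: n_D = 1 − X; n_M = 2X; n_I = 3.21 (inert).
Summing: n_T = 4.21 + X.
With p_i = (n_i/n_T)P, Kp = p_M^2 / (p_D).
Substituting and setting equal to 0.991 bar gives a polynomial in X; the root in (0,1) is X = 0.579.

X = 0.579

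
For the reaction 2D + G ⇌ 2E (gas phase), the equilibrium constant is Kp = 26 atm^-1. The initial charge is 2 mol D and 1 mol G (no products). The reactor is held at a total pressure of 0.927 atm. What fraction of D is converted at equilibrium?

Take 2 mol D as basis and let X be its fractional conversion, so ξ = X.
Moles: n_D = 2 − 2X; n_G = 1 − X; n_E = 2X.
Total moles n_T = 3 − X.
Mole fractions y_i = n_i/n_T; Kp = p_E^2 / (p_D^2 p_G) with p_i = y_i·P.
Substituting and setting equal to 26 atm^-1 gives a polynomial in X; the root in (0,1) is X = 0.654.

X = 0.654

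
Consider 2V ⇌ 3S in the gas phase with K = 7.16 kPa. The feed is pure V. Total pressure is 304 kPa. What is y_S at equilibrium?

y_S = 0.239

Basis: 1 mol V initially; let X = conversion of V. Extent ξ = 0.5X.
Moles: n_V = 1 − X; n_S = 1.5X.
n_T = Σnᵢ = 1 + 0.5X.
With p_i = (n_i/n_T)P, K = p_S^3 / (p_V^2).
Substituting and setting equal to 7.16 kPa gives a polynomial in X; the root in (0,1) is X = 0.173.
Then n_S = 0.26, n_T = 1.09, so y_S = 0.239.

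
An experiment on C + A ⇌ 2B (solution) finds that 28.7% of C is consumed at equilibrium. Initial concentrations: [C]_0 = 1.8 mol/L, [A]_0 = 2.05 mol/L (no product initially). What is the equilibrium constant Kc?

Kc = 0.542

Let X = conversion of C.
Concentrations: [C] = 1.8 − 1.8X; [A] = 2.05 − 1.8X; [B] = 3.6X.
At X = 0.287: [C] = 1.28, [A] = 1.53, [B] = 1.03.
Kc = [B]^2 / ([C] [A]) = 0.542.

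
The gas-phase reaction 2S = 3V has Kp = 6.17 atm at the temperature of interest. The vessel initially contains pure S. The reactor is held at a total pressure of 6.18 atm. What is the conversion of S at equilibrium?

Let X = conversion of S (basis 1 mol S); extent of reaction ξ = 0.5X.
Mole table: n_S = 1 − X; n_V = 1.5X.
Total moles n_T = 1 + 0.5X.
y_i = n_i/n_T, p_i = y_i·P. Kp = p_V^3 / (p_S^2).
Setting this equal to 6.17 atm and taking the physical root (0 < X < 1) gives X = 0.469.

X = 0.469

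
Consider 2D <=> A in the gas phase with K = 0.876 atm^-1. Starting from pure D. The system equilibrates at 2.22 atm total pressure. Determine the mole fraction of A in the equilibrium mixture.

Let X = conversion of D (basis 1 mol D); extent of reaction ξ = 0.5X.
Species balance: n_D = 1 − X; n_A = 0.5X.
Total moles n_T = 1 − 0.5X.
Mole fractions y_i = n_i/n_T; K = p_A / (p_D^2) with p_i = y_i·P.
Substituting and setting equal to 0.876 atm^-1 gives a polynomial in X; the root in (0,1) is X = 0.662.
Then n_A = 0.331, n_T = 0.669, so y_A = 0.495.

y_A = 0.495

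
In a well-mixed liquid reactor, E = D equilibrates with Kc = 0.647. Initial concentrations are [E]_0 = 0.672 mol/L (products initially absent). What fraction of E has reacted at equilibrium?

X = 0.393

Let X = conversion of E; extent ξ = 0.672·X mol/L.
Concentrations: [E] = 0.672 − 0.672X; [D] = 0.672X.
Kc = [D] / ([E]).
This equals 0.647 at X = 0.393 (the root in 0 < X < 1).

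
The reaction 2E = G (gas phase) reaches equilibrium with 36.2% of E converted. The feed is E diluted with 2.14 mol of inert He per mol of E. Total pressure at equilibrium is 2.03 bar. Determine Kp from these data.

Kp = 0.648 bar^-1

Let X = conversion of E (basis 1 mol E); extent of reaction ξ = 0.5X.
Mole table: n_E = 1 − X; n_G = 0.5X; n_I = 2.14 (inert).
Summing: n_T = 3.14 − 0.5X.
At X = 0.362: n_E = 0.638, n_G = 0.181, n_T = 2.96.
p_i = (n_i/n_T)·P. Kp = p_G / (p_E^2) = 0.648 bar^-1.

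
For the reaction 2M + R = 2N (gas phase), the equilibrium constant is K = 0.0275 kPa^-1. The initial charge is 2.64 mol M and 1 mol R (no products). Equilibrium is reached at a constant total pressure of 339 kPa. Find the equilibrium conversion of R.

Let X = conversion of R (basis 1 mol R); extent of reaction ξ = X.
Mole table: n_M = 2.64 − 2X; n_R = 1 − X; n_N = 2X.
Summing: n_T = 3.64 − X.
y_i = n_i/n_T, p_i = y_i·P. K = p_N^2 / (p_M^2 p_R).
This yields a degree-3 equation in X; solving on (0,1), X = 0.667.

X = 0.667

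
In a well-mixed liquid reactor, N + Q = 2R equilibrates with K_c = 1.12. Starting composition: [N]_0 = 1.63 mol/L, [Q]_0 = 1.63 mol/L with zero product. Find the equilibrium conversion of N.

X = 0.346

Let X = conversion of N; extent ξ = 1.63·X mol/L.
Concentrations: [N] = 1.63 − 1.63X; [Q] = 1.63 − 1.63X; [R] = 3.26X.
K_c = [R]^2 / ([N] [Q]).
This equals 1.12 at X = 0.346 (the root in 0 < X < 1).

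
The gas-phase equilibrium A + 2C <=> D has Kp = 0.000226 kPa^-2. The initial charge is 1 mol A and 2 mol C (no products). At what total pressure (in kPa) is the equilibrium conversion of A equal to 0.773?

Let X = conversion of A (basis 1 mol A); extent of reaction ξ = X.
Mole table: n_A = 1 − X; n_C = 2 − 2X; n_D = X.
Summing: n_T = 3 − 2X.
Kp = p_D / (p_A p_C^2) with p_i = (n_i/n_T)·P.
At X = 0.773: the mole-fraction product g(X) = Π y_i^ν_i = 34.93. Since Kp = g(X)·P^{-2}, P = (g/Kp)^(1/2) = (34.93/0.000226)^(1/2) = 393 kPa.

P = 393 kPa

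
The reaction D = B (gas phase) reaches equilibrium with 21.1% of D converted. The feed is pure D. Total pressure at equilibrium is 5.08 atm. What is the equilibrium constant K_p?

Let X = conversion of D (basis 1 mol D); extent of reaction ξ = X.
Mole table: n_D = 1 − X; n_B = X.
Total moles n_T = 1 (Δν = 0, constant).
At X = 0.211: n_D = 0.789, n_B = 0.211, n_T = 1.
p_i = (n_i/n_T)·P. K_p = p_B / (p_D) = 0.267.

K_p = 0.267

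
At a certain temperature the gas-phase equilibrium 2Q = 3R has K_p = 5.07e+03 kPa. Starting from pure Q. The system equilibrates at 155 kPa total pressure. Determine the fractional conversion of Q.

X = 0.804

Let X = conversion of Q (basis 1 mol Q); extent of reaction ξ = 0.5X.
At extent ξ: n_Q = 1 − X; n_R = 1.5X.
n_T = Σnᵢ = 1 + 0.5X.
y_i = n_i/n_T, p_i = y_i·P. K_p = p_R^3 / (p_Q^2).
Equating to 5.07e+03 kPa and solving on 0 < X < 1: X = 0.804.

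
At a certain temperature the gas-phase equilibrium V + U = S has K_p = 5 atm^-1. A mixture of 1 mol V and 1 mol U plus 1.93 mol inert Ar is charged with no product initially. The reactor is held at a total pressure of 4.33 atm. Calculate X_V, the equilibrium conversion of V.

X = 0.680

Basis: 1 mol V initially; let X = conversion of V. Extent ξ = X.
Species balance: n_V = 1 − X; n_U = 1 − X; n_S = X; n_I = 1.93 (inert).
Summing: n_T = 3.93 − X.
Mole fractions y_i = n_i/n_T; K_p = p_S / (p_V p_U) with p_i = y_i·P.
This yields a degree-2 equation in X; solving on (0,1), X = 0.680.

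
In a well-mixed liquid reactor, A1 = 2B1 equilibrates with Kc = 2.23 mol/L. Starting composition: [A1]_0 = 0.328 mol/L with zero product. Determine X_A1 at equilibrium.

Let X = conversion of A1; extent ξ = 0.328·X mol/L.
Concentrations: [A1] = 0.328 − 0.328X; [B1] = 0.656X.
Kc = [B1]^2 / ([A1]).
Setting equal to 2.23 and solving for X on (0,1) gives X = 0.706.

X = 0.706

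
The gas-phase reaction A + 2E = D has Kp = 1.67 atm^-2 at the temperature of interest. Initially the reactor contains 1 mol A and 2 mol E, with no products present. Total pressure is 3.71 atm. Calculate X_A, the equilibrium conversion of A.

X = 0.734

Take 1 mol A as basis and let X be its fractional conversion, so ξ = X.
Species balance: n_A = 1 − X; n_E = 2 − 2X; n_D = X.
Total moles n_T = 3 − 2X.
Mole fractions y_i = n_i/n_T; Kp = p_D / (p_A p_E^2) with p_i = y_i·P.
This yields a degree-3 equation in X; solving on (0,1), X = 0.734.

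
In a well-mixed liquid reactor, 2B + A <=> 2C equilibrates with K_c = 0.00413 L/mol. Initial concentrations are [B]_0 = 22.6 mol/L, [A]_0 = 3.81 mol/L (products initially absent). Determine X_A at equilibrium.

Let X = conversion of A; extent ξ = 3.81·X mol/L.
Concentrations: [B] = 22.6 − 7.62X; [A] = 3.81 − 3.81X; [C] = 7.62X.
K_c = [C]^2 / ([B]^2 [A]).
Solving K_c = 0.00413 for X ∈ (0,1): X = 0.285.

X = 0.285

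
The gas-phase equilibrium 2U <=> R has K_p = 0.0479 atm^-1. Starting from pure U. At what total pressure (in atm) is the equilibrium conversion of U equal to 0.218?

Let X = conversion of U (basis 1 mol U); extent of reaction ξ = 0.5X.
Moles: n_U = 1 − X; n_R = 0.5X.
Total moles n_T = 1 − 0.5X.
K_p = p_R / (p_U^2) with p_i = (n_i/n_T)·P.
At X = 0.218: the mole-fraction product g(X) = Π y_i^ν_i = 0.1588. Since K_p = g(X)·P^{-1}, P = (g/K_p)^(1/1) = (0.1588/0.0479)^(1/1) = 3.32 atm.

P = 3.32 atm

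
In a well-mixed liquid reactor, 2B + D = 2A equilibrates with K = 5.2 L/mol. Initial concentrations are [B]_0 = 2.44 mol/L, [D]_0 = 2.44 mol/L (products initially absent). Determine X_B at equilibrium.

Let X = conversion of B; extent ξ = 2.44X/2 mol/L.
Concentrations: [B] = 2.44 − 2.44X; [D] = 2.44 − 1.22X; [A] = 2.44X.
K = [A]^2 / ([B]^2 [D]).
Setting equal to 5.2 and solving for X on (0,1) gives X = 0.739.

X = 0.739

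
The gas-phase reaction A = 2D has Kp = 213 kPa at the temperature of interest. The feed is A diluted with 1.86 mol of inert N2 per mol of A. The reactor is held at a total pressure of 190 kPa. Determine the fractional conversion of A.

X = 0.613

Let X = conversion of A (basis 1 mol A); extent of reaction ξ = X.
Mole table: n_A = 1 − X; n_D = 2X; n_I = 1.86 (inert).
Total moles n_T = 2.86 + X.
y_i = n_i/n_T, p_i = y_i·P. Kp = p_D^2 / (p_A).
This yields a degree-2 equation in X; solving on (0,1), X = 0.613.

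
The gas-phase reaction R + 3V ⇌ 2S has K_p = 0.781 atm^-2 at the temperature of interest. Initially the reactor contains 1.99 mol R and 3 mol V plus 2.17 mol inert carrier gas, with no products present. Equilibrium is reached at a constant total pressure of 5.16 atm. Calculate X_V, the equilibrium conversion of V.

X = 0.598

Take 3 mol V as basis and let X be its fractional conversion, so ξ = X.
Species balance: n_R = 1.99 − X; n_V = 3 − 3X; n_S = 2X; n_I = 2.17 (inert).
n_T = Σnᵢ = 7.16 − 2X.
Mole fractions y_i = n_i/n_T; K_p = p_S^2 / (p_R p_V^3) with p_i = y_i·P.
Equating to 0.781 atm^-2 and solving on 0 < X < 1: X = 0.598.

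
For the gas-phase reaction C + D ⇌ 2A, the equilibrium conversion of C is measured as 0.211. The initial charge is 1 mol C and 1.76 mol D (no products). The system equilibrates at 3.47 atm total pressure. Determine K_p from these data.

K_p = 0.146

Take 1 mol C as basis and let X be its fractional conversion, so ξ = X.
At extent ξ: n_C = 1 − X; n_D = 1.76 − X; n_A = 2X.
Since Δν = 0, n_T = 2.76 throughout.
At X = 0.211: n_C = 0.789, n_D = 1.55, n_A = 0.422, n_T = 2.76.
p_i = (n_i/n_T)·P. K_p = p_A^2 / (p_C p_D) = 0.146.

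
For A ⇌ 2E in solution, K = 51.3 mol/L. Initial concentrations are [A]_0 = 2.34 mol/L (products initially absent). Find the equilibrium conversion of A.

X = 0.864

Let X = conversion of A; extent ξ = 2.34·X mol/L.
Concentrations: [A] = 2.34 − 2.34X; [E] = 4.68X.
K = [E]^2 / ([A]).
This equals 51.3 at X = 0.864 (the root in 0 < X < 1).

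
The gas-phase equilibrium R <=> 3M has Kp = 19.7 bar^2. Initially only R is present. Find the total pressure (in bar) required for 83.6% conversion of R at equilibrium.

Take 1 mol R as basis and let X be its fractional conversion, so ξ = X.
Moles: n_R = 1 − X; n_M = 3X.
Total moles n_T = 1 + 2X.
Kp = p_M^3 / (p_R) with p_i = (n_i/n_T)·P.
At X = 0.836: the mole-fraction product g(X) = Π y_i^ν_i = 13.47. Since Kp = g(X)·P^{2}, P = (Kp/g)^(1/2) = (19.7/13.47)^(1/2) = 1.21 bar.

P = 1.21 bar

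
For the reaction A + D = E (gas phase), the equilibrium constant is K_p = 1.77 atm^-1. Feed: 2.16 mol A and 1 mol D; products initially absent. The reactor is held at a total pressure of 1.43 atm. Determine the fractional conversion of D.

Let X = conversion of D (basis 1 mol D); extent of reaction ξ = X.
Species balance: n_A = 2.16 − X; n_D = 1 − X; n_E = X.
Total moles n_T = 3.16 − X.
Mole fractions y_i = n_i/n_T; K_p = p_E / (p_A p_D) with p_i = y_i·P.
Equating to 1.77 atm^-1 and solving on 0 < X < 1: X = 0.606.

X = 0.606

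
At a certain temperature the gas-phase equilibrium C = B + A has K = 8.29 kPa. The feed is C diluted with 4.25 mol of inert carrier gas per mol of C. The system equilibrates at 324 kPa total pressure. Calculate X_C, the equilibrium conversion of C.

X = 0.313

Let X = conversion of C (basis 1 mol C); extent of reaction ξ = X.
Moles: n_C = 1 − X; n_B = X; n_A = X; n_I = 4.25 (inert).
n_T = Σnᵢ = 5.25 + X.
Mole fractions y_i = n_i/n_T; K = p_B p_A / (p_C) with p_i = y_i·P.
Substituting and setting equal to 8.29 kPa gives a polynomial in X; the root in (0,1) is X = 0.313.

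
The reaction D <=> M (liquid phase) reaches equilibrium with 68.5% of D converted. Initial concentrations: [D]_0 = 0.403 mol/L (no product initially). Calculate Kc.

Let X = conversion of D.
Concentrations: [D] = 0.403 − 0.403X; [M] = 0.403X.
At X = 0.685: [D] = 0.127, [M] = 0.276.
Kc = [M] / ([D]) = 2.17.

Kc = 2.17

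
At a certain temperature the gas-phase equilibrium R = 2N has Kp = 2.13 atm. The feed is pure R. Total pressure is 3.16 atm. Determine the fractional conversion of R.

X = 0.380

Take 1 mol R as basis and let X be its fractional conversion, so ξ = X.
Species balance: n_R = 1 − X; n_N = 2X.
Summing: n_T = 1 + X.
y_i = n_i/n_T, p_i = y_i·P. Kp = p_N^2 / (p_R).
Setting this equal to 2.13 atm and taking the physical root (0 < X < 1) gives X = 0.380.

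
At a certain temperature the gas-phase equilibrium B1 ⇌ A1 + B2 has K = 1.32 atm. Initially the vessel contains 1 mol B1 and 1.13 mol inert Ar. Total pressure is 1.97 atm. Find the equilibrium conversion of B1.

Let X = conversion of B1 (basis 1 mol B1); extent of reaction ξ = X.
Species balance: n_B1 = 1 − X; n_A1 = X; n_B2 = X; n_I = 1.13 (inert).
n_T = Σnᵢ = 2.13 + X.
With p_i = (n_i/n_T)P, K = p_A1 p_B2 / (p_B1).
Substituting and setting equal to 1.32 atm gives a polynomial in X; the root in (0,1) is X = 0.725.

X = 0.725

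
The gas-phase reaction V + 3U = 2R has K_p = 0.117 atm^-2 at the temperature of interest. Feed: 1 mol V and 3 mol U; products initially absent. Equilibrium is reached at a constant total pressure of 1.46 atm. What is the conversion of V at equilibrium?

X = 0.221

Let X = conversion of V (basis 1 mol V); extent of reaction ξ = X.
Mole table: n_V = 1 − X; n_U = 3 − 3X; n_R = 2X.
n_T = Σnᵢ = 4 − 2X.
Mole fractions y_i = n_i/n_T; K_p = p_R^2 / (p_V p_U^3) with p_i = y_i·P.
Setting this equal to 0.117 atm^-2 and taking the physical root (0 < X < 1) gives X = 0.221.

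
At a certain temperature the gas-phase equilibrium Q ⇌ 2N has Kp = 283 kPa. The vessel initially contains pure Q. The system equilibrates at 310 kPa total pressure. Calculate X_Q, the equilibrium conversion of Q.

X = 0.431

Take 1 mol Q as basis and let X be its fractional conversion, so ξ = X.
At extent ξ: n_Q = 1 − X; n_N = 2X.
Total moles n_T = 1 + X.
y_i = n_i/n_T, p_i = y_i·P. Kp = p_N^2 / (p_Q).
Setting this equal to 283 kPa and taking the physical root (0 < X < 1) gives X = 0.431.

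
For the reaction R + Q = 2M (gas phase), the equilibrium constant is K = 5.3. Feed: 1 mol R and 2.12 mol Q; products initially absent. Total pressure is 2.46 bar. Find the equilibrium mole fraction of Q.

y_Q = 0.449

Take 1 mol R as basis and let X be its fractional conversion, so ξ = X.
Species balance: n_R = 1 − X; n_Q = 2.12 − X; n_M = 2X.
Since Δν = 0, n_T = 3.12 throughout.
y_i = n_i/n_T, p_i = y_i·P. K = p_M^2 / (p_R p_Q).
Equating to 5.3 and solving on 0 < X < 1: X = 0.720.
Then n_Q = 1.4, n_T = 3.12, so y_Q = 0.449.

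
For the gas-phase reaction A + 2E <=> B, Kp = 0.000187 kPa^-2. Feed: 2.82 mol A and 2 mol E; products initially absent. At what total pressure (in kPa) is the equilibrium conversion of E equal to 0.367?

Take 2 mol E as basis and let X be its fractional conversion, so ξ = X.
Moles: n_A = 2.82 − X; n_E = 2 − 2X; n_B = X.
Total moles n_T = 4.82 − 2X.
Kp = p_B / (p_A p_E^2) with p_i = (n_i/n_T)·P.
At X = 0.367: the mole-fraction product g(X) = Π y_i^ν_i = 1.558. Since Kp = g(X)·P^{-2}, P = (g/Kp)^(1/2) = (1.558/0.000187)^(1/2) = 91.3 kPa.

P = 91.3 kPa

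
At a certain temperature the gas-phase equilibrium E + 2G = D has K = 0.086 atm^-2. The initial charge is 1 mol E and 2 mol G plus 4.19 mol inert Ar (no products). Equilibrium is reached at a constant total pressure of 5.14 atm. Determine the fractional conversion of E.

Let X = conversion of E (basis 1 mol E); extent of reaction ξ = X.
At extent ξ: n_E = 1 − X; n_G = 2 − 2X; n_D = X; n_I = 4.19 (inert).
Total moles n_T = 7.19 − 2X.
With p_i = (n_i/n_T)P, K = p_D / (p_E p_G^2).
Substituting and setting equal to 0.086 atm^-2 gives a polynomial in X; the root in (0,1) is X = 0.126.

X = 0.126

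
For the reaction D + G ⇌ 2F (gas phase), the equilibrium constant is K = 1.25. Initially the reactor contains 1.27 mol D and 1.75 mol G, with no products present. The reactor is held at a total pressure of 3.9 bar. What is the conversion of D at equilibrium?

X = 0.418

Basis: 1.27 mol D initially; let X = conversion of D. Extent ξ = 1.27X.
Species balance: n_D = 1.27 − 1.27X; n_G = 1.75 − 1.27X; n_F = 2.54X.
n_T stays at 3.02 (no change in mole number).
Mole fractions y_i = n_i/n_T; K = p_F^2 / (p_D p_G) with p_i = y_i·P.
Setting this equal to 1.25 and taking the physical root (0 < X < 1) gives X = 0.418.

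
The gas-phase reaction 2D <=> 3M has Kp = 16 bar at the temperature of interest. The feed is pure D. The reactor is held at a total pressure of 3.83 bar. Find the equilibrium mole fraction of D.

y_D = 0.292

Take 1 mol D as basis and let X be its fractional conversion, so ξ = 0.5X.
Mole table: n_D = 1 − X; n_M = 1.5X.
n_T = Σnᵢ = 1 + 0.5X.
y_i = n_i/n_T, p_i = y_i·P. Kp = p_M^3 / (p_D^2).
Substituting and setting equal to 16 bar gives a polynomial in X; the root in (0,1) is X = 0.618.
Then n_D = 0.382, n_T = 1.31, so y_D = 0.292.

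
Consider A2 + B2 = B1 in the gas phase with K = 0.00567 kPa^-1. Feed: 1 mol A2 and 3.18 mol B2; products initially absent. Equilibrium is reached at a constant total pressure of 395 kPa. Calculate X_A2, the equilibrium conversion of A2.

X = 0.617

Take 1 mol A2 as basis and let X be its fractional conversion, so ξ = X.
At extent ξ: n_A2 = 1 − X; n_B2 = 3.18 − X; n_B1 = X.
n_T = Σnᵢ = 4.18 − X.
Mole fractions y_i = n_i/n_T; K = p_B1 / (p_A2 p_B2) with p_i = y_i·P.
Equating to 0.00567 kPa^-1 and solving on 0 < X < 1: X = 0.617.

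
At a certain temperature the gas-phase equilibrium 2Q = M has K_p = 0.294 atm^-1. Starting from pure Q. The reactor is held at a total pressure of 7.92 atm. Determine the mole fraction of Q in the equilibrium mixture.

y_Q = 0.475

Basis: 1 mol Q initially; let X = conversion of Q. Extent ξ = 0.5X.
Species balance: n_Q = 1 − X; n_M = 0.5X.
n_T = Σnᵢ = 1 − 0.5X.
With p_i = (n_i/n_T)P, K_p = p_M / (p_Q^2).
This yields a degree-2 equation in X; solving on (0,1), X = 0.689.
Then n_Q = 0.311, n_T = 0.656, so y_Q = 0.475.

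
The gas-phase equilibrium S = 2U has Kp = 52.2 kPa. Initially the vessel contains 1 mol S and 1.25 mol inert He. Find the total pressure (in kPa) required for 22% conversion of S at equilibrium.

Take 1 mol S as basis and let X be its fractional conversion, so ξ = X.
Species balance: n_S = 1 − X; n_U = 2X; n_I = 1.25 (inert).
Total moles n_T = 2.25 + X.
Kp = p_U^2 / (p_S) with p_i = (n_i/n_T)·P.
At X = 0.22: the mole-fraction product g(X) = Π y_i^ν_i = 0.1005. Since Kp = g(X)·P^{1}, P = (Kp/g)^(1/1) = (52.2/0.1005)^(1/1) = 519 kPa.

P = 519 kPa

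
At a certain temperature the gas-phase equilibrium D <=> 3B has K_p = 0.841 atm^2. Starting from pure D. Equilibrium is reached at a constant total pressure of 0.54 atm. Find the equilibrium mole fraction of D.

y_D = 0.187

Take 1 mol D as basis and let X be its fractional conversion, so ξ = X.
At extent ξ: n_D = 1 − X; n_B = 3X.
n_T = Σnᵢ = 1 + 2X.
With p_i = (n_i/n_T)P, K_p = p_B^3 / (p_D).
Equating to 0.841 atm^2 and solving on 0 < X < 1: X = 0.592.
Then n_D = 0.408, n_T = 2.18, so y_D = 0.187.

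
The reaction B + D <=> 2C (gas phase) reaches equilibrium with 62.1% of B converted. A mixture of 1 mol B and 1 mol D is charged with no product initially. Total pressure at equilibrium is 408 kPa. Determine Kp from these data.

Basis: 1 mol B initially; let X = conversion of B. Extent ξ = X.
Mole table: n_B = 1 − X; n_D = 1 − X; n_C = 2X.
Total moles n_T = 2 (Δν = 0, constant).
At X = 0.621: n_B = 0.379, n_D = 0.379, n_C = 1.24, n_T = 2.
p_i = (n_i/n_T)·P. Kp = p_C^2 / (p_B p_D) = 10.7.

Kp = 10.7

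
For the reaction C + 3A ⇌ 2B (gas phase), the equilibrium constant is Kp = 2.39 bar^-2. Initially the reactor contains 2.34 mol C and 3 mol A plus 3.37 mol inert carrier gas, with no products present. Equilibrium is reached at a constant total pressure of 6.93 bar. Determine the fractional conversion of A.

Take 3 mol A as basis and let X be its fractional conversion, so ξ = X.
Moles: n_C = 2.34 − X; n_A = 3 − 3X; n_B = 2X; n_I = 3.37 (inert).
Total moles n_T = 8.71 − 2X.
With p_i = (n_i/n_T)P, Kp = p_B^2 / (p_C p_A^3).
Setting this equal to 2.39 bar^-2 and taking the physical root (0 < X < 1) gives X = 0.720.

X = 0.720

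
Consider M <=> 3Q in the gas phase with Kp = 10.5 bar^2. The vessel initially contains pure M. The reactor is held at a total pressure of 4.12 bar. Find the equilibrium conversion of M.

Basis: 1 mol M initially; let X = conversion of M. Extent ξ = X.
Moles: n_M = 1 − X; n_Q = 3X.
Summing: n_T = 1 + 2X.
Mole fractions y_i = n_i/n_T; Kp = p_Q^3 / (p_M) with p_i = y_i·P.
Equating to 10.5 bar^2 and solving on 0 < X < 1: X = 0.350.

X = 0.350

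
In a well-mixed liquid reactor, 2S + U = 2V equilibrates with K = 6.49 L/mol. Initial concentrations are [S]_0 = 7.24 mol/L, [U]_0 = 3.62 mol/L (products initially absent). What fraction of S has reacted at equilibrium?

X = 0.720

Let X = conversion of S; extent ξ = 7.24X/2 mol/L.
Concentrations: [S] = 7.24 − 7.24X; [U] = 3.62 − 3.62X; [V] = 7.24X.
K = [V]^2 / ([S]^2 [U]).
Setting equal to 6.49 and solving for X on (0,1) gives X = 0.720.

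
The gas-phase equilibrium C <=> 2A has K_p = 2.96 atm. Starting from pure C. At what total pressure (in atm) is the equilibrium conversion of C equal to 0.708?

P = 0.736 atm

Basis: 1 mol C initially; let X = conversion of C. Extent ξ = X.
Mole table: n_C = 1 − X; n_A = 2X.
Summing: n_T = 1 + X.
K_p = p_A^2 / (p_C) with p_i = (n_i/n_T)·P.
At X = 0.708: the mole-fraction product g(X) = Π y_i^ν_i = 4.02. Since K_p = g(X)·P^{1}, P = (K_p/g)^(1/1) = (2.96/4.02)^(1/1) = 0.736 atm.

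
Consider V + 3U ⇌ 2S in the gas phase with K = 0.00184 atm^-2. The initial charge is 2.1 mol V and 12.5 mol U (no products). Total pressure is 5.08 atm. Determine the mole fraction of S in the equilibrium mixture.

Take 2.1 mol V as basis and let X be its fractional conversion, so ξ = 2.1X.
Moles: n_V = 2.1 − 2.1X; n_U = 12.5 − 6.3X; n_S = 4.2X.
n_T = Σnᵢ = 14.6 − 4.2X.
y_i = n_i/n_T, p_i = y_i·P. K = p_S^2 / (p_V p_U^3).
Equating to 0.00184 atm^-2 and solving on 0 < X < 1: X = 0.187.
Then n_S = 0.785, n_T = 13.8, so y_S = 0.057.

y_S = 0.057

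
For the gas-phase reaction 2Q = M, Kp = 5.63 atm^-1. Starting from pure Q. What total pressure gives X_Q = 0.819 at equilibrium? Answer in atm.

Let X = conversion of Q (basis 1 mol Q); extent of reaction ξ = 0.5X.
Moles: n_Q = 1 − X; n_M = 0.5X.
Total moles n_T = 1 − 0.5X.
Kp = p_M / (p_Q^2) with p_i = (n_i/n_T)·P.
At X = 0.819: the mole-fraction product g(X) = Π y_i^ν_i = 7.381. Since Kp = g(X)·P^{-1}, P = (g/Kp)^(1/1) = (7.381/5.63)^(1/1) = 1.31 atm.

P = 1.31 atm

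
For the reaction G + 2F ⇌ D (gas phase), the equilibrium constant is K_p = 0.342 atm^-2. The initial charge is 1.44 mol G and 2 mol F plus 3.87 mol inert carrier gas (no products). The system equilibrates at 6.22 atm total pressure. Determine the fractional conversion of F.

Take 2 mol F as basis and let X be its fractional conversion, so ξ = X.
At extent ξ: n_G = 1.44 − X; n_F = 2 − 2X; n_D = X; n_I = 3.87 (inert).
Total moles n_T = 7.31 − 2X.
With p_i = (n_i/n_T)P, K_p = p_D / (p_G p_F^2).
Substituting and setting equal to 0.342 atm^-2 gives a polynomial in X; the root in (0,1) is X = 0.425.

X = 0.425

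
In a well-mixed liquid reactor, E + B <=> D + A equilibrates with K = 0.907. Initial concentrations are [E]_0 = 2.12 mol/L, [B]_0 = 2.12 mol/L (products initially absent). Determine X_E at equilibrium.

Let X = conversion of E; extent ξ = 2.12·X mol/L.
Concentrations: [E] = 2.12 − 2.12X; [B] = 2.12 − 2.12X; [D] = 2.12X; [A] = 2.12X.
K = [D] [A] / ([E] [B]).
Setting equal to 0.907 and solving for X on (0,1) gives X = 0.488.

X = 0.488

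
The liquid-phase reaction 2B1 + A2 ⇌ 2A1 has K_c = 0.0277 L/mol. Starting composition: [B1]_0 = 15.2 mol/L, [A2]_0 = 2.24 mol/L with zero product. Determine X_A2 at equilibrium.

Let X = conversion of A2; extent ξ = 2.24·X mol/L.
Concentrations: [B1] = 15.2 − 4.48X; [A2] = 2.24 − 2.24X; [A1] = 4.48X.
K_c = [A1]^2 / ([B1]^2 [A2]).
This equals 0.0277 at X = 0.506 (the root in 0 < X < 1).

X = 0.506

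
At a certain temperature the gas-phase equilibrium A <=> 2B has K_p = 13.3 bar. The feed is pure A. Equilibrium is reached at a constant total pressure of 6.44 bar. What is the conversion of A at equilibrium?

X = 0.584

Basis: 1 mol A initially; let X = conversion of A. Extent ξ = X.
Moles: n_A = 1 − X; n_B = 2X.
n_T = Σnᵢ = 1 + X.
Mole fractions y_i = n_i/n_T; K_p = p_B^2 / (p_A) with p_i = y_i·P.
Substituting and setting equal to 13.3 bar gives a polynomial in X; the root in (0,1) is X = 0.584.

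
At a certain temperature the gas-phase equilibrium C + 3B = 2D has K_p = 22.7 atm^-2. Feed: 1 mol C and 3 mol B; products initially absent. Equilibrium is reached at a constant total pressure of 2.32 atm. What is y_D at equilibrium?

Let X = conversion of C (basis 1 mol C); extent of reaction ξ = X.
Moles: n_C = 1 − X; n_B = 3 − 3X; n_D = 2X.
n_T = Σnᵢ = 4 − 2X.
Mole fractions y_i = n_i/n_T; K_p = p_D^2 / (p_C p_B^3) with p_i = y_i·P.
Equating to 22.7 atm^-2 and solving on 0 < X < 1: X = 0.745.
Then n_D = 1.49, n_T = 2.51, so y_D = 0.593.

y_D = 0.593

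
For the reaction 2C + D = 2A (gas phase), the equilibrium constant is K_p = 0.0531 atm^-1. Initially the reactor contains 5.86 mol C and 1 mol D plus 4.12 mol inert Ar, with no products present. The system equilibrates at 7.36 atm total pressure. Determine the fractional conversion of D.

X = 0.384

Let X = conversion of D (basis 1 mol D); extent of reaction ξ = X.
At extent ξ: n_C = 5.86 − 2X; n_D = 1 − X; n_A = 2X; n_I = 4.12 (inert).
Total moles n_T = 11 − X.
With p_i = (n_i/n_T)P, K_p = p_A^2 / (p_C^2 p_D).
Setting this equal to 0.0531 atm^-1 and taking the physical root (0 < X < 1) gives X = 0.384.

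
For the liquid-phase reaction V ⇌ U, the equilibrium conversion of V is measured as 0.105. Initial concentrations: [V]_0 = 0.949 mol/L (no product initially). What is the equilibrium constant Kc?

Let X = conversion of V.
Concentrations: [V] = 0.949 − 0.949X; [U] = 0.949X.
At X = 0.105: [V] = 0.849, [U] = 0.0996.
Kc = [U] / ([V]) = 0.117.

Kc = 0.117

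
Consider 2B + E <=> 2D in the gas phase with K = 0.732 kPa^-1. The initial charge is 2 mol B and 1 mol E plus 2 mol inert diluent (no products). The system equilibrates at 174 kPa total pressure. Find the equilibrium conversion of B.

Let X = conversion of B (basis 2 mol B); extent of reaction ξ = X.
Mole table: n_B = 2 − 2X; n_E = 1 − X; n_D = 2X; n_I = 2 (inert).
Total moles n_T = 5 − X.
y_i = n_i/n_T, p_i = y_i·P. K = p_D^2 / (p_B^2 p_E).
Setting this equal to 0.732 kPa^-1 and taking the physical root (0 < X < 1) gives X = 0.737.

X = 0.737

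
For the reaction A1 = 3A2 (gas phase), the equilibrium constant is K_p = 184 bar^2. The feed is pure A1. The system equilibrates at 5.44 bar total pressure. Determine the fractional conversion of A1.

Basis: 1 mol A1 initially; let X = conversion of A1. Extent ξ = X.
Mole table: n_A1 = 1 − X; n_A2 = 3X.
n_T = Σnᵢ = 1 + 2X.
With p_i = (n_i/n_T)P, K_p = p_A2^3 / (p_A1).
This yields a degree-3 equation in X; solving on (0,1), X = 0.725.

X = 0.725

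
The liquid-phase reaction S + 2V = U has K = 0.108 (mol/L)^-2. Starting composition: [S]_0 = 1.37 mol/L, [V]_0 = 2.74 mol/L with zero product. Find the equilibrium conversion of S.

X = 0.290

Let X = conversion of S; extent ξ = 1.37·X mol/L.
Concentrations: [S] = 1.37 − 1.37X; [V] = 2.74 − 2.74X; [U] = 1.37X.
K = [U] / ([S] [V]^2).
Equating to 0.108 (mol/L)^-2: the physical root is X = 0.290.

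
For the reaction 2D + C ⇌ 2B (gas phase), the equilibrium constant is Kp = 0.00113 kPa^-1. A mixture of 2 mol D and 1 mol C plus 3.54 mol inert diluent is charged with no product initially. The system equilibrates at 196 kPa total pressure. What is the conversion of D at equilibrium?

Let X = conversion of D (basis 2 mol D); extent of reaction ξ = X.
Mole table: n_D = 2 − 2X; n_C = 1 − X; n_B = 2X; n_I = 3.54 (inert).
n_T = Σnᵢ = 6.54 − X.
With p_i = (n_i/n_T)P, Kp = p_B^2 / (p_D^2 p_C).
This yields a degree-3 equation in X; solving on (0,1), X = 0.147.

X = 0.147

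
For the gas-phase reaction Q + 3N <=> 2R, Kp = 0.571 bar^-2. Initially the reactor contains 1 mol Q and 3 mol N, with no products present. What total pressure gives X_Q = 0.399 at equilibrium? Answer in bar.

Take 1 mol Q as basis and let X be its fractional conversion, so ξ = X.
Moles: n_Q = 1 − X; n_N = 3 − 3X; n_R = 2X.
Total moles n_T = 4 − 2X.
Kp = p_R^2 / (p_Q p_N^3) with p_i = (n_i/n_T)·P.
At X = 0.399: the mole-fraction product g(X) = Π y_i^ν_i = 1.853. Since Kp = g(X)·P^{-2}, P = (g/Kp)^(1/2) = (1.853/0.571)^(1/2) = 1.8 bar.

P = 1.8 bar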